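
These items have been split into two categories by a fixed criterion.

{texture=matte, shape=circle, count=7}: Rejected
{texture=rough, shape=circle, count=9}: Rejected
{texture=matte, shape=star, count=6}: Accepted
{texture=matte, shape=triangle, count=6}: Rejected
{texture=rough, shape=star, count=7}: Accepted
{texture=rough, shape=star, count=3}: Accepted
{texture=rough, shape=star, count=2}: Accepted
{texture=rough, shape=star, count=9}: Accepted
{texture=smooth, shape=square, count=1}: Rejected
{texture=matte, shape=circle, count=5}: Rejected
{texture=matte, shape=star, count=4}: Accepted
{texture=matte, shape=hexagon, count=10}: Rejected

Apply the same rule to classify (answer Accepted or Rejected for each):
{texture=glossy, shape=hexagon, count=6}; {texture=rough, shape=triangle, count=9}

A rule that fits every label: shape is star — true of each 'Accepted' example, false of each 'Rejected' one.
Rejected: {texture=glossy, shape=hexagon, count=6}, since shape is hexagon. Rejected: {texture=rough, shape=triangle, count=9}, since shape is triangle.

Rejected, Rejected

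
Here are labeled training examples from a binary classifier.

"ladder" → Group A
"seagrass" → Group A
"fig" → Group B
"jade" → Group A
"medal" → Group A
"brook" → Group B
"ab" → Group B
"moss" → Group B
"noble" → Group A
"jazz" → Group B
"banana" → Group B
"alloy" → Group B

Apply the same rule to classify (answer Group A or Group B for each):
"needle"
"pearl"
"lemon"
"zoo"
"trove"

One predicate separates the groups cleanly: contains 'e'.
"needle" → has 'e' → Group A.
"pearl" → has 'e' → Group A.
"lemon" → has 'e' → Group A.
"zoo" → no 'e' → Group B.
"trove" → has 'e' → Group A.

Group A, Group A, Group A, Group B, Group A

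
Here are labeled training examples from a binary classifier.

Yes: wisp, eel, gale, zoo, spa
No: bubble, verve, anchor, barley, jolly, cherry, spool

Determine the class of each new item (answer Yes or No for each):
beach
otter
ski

A rule that fits every label: length ≤ 4 — true of each 'Yes' example, false of each 'No' one.

No, No, Yes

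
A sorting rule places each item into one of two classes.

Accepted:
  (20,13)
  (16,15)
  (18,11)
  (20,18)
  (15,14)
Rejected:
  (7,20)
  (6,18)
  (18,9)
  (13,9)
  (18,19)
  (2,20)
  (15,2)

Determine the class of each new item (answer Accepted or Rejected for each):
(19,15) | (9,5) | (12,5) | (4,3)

Every 'Accepted' example satisfies: first > second AND sum ≥ 29. None of the 'Rejected' examples do.
Accepted: (19,15), since 19 > 15, 19+15 = 34.
Rejected: (9,5), since 9 > 5, 9+5 = 14.
Rejected: (12,5), since 12 > 5, 12+5 = 17.
Rejected: (4,3), since 4 > 3, 4+3 = 7.

Accepted, Rejected, Rejected, Rejected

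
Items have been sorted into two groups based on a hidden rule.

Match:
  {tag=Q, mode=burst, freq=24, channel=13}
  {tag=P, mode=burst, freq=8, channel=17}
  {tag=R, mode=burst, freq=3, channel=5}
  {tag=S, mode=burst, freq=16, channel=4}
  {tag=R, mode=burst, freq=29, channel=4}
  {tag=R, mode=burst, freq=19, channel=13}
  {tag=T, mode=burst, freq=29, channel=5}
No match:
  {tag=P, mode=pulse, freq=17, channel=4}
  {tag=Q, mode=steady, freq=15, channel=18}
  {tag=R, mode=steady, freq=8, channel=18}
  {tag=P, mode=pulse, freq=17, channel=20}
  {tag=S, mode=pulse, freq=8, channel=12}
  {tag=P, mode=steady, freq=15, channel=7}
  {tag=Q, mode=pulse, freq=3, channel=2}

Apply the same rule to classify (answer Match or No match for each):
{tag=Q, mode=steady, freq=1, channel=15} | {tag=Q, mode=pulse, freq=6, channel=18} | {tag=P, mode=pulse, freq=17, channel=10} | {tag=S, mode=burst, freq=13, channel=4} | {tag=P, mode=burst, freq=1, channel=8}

No match, No match, No match, Match, Match

The simplest hypothesis consistent with all the labels is: mode is burst.
{tag=Q, mode=steady, freq=1, channel=15}: mode is steady — fails this test, so No match. {tag=Q, mode=pulse, freq=6, channel=18}: mode is pulse — fails this test, so No match. {tag=P, mode=pulse, freq=17, channel=10}: mode is pulse — fails this test, so No match. {tag=S, mode=burst, freq=13, channel=4}: mode is burst — passes, so Match. {tag=P, mode=burst, freq=1, channel=8}: mode is burst — passes, so Match.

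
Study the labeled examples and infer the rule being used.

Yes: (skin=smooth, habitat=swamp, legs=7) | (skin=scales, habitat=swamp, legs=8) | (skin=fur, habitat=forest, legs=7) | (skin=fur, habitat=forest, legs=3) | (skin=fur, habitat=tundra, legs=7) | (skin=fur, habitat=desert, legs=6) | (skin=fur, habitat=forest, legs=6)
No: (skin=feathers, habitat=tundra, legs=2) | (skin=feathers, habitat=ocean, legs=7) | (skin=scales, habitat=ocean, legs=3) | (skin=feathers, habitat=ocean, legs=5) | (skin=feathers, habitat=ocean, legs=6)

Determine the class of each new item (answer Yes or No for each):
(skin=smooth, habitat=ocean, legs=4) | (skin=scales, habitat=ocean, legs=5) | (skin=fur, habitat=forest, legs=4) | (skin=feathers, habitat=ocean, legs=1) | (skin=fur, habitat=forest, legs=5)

The classifier is using: habitat is swamp OR skin is fur.
(skin=smooth, habitat=ocean, legs=4) — habitat is ocean, skin is smooth, hence No. (skin=scales, habitat=ocean, legs=5) — habitat is ocean, skin is scales, hence No. (skin=fur, habitat=forest, legs=4) — habitat is forest, skin is fur, hence Yes. (skin=feathers, habitat=ocean, legs=1) — habitat is ocean, skin is feathers, hence No. (skin=fur, habitat=forest, legs=5) — habitat is forest, skin is fur, hence Yes.

No, No, Yes, No, Yes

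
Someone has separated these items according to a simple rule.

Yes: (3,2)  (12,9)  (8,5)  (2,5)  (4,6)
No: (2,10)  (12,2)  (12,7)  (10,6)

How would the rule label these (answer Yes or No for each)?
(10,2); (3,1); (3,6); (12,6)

The pattern is that an item is 'Yes' exactly when: |first − second| ≤ 3.
No: (10,2), since |10−2| = 8. Yes: (3,1), since |3−1| = 2. Yes: (3,6), since |3−6| = 3. No: (12,6), since |12−6| = 6.

No, Yes, Yes, No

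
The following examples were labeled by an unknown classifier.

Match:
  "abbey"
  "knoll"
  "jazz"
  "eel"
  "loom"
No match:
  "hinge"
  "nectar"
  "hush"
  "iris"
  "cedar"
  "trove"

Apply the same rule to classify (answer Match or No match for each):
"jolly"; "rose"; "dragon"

Match, No match, No match

The classifier is using: has a double letter.
"jolly" — 'll' doubled, hence Match. "rose" — no doubled letter, hence No match. "dragon" — no doubled letter, hence No match.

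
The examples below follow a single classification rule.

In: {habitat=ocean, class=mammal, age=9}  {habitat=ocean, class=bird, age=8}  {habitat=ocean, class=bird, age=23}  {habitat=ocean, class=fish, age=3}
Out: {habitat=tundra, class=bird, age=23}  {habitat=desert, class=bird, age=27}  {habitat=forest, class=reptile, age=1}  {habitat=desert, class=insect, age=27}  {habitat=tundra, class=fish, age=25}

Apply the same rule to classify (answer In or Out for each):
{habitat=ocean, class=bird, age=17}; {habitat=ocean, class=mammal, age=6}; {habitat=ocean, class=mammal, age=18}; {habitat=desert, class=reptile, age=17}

In, In, In, Out

The rule appears to be: habitat is ocean.
{habitat=ocean, class=bird, age=17} — habitat is ocean, hence In.
{habitat=ocean, class=mammal, age=6} — habitat is ocean, hence In.
{habitat=ocean, class=mammal, age=18} — habitat is ocean, hence In.
{habitat=desert, class=reptile, age=17} — habitat is desert, hence Out.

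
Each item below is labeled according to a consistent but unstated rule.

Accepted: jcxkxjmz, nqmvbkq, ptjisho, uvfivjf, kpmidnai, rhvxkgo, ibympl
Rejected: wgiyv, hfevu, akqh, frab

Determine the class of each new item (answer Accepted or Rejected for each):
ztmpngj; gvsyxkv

The classifier is using: length ≥ 6.
ztmpngj: Accepted (length 7). gvsyxkv: Accepted (length 7).

Accepted, Accepted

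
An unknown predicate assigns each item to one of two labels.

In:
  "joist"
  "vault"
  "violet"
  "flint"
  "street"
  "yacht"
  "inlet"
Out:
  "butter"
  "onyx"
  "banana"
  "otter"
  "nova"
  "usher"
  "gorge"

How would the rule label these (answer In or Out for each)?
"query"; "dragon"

The classifier is using: ends with 't'.

Out, Out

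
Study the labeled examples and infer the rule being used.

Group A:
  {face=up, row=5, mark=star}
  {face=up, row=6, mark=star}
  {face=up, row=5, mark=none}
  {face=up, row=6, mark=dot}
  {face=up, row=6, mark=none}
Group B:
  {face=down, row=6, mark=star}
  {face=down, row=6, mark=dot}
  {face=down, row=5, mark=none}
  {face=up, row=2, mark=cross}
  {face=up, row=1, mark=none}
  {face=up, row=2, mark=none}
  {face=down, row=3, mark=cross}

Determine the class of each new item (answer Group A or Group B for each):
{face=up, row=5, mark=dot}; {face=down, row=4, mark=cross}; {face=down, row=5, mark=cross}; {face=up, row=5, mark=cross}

Group A, Group B, Group B, Group A

'Group A' ⟺ face is up AND row ≥ 3.
Group A: {face=up, row=5, mark=dot}, since face is up, row = 5. Group B: {face=down, row=4, mark=cross}, since face is down, row = 4. Group B: {face=down, row=5, mark=cross}, since face is down, row = 5. Group A: {face=up, row=5, mark=cross}, since face is up, row = 5.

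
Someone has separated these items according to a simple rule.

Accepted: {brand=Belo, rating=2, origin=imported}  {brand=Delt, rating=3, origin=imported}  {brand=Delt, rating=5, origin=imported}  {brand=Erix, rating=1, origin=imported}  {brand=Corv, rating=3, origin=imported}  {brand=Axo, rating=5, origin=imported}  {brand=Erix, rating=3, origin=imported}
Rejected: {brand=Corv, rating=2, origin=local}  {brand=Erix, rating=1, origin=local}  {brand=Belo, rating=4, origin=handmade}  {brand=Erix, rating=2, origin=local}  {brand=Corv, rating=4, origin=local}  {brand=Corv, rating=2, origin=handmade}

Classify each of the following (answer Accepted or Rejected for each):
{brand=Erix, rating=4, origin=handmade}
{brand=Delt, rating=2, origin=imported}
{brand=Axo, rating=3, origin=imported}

Rejected, Accepted, Accepted

All 'Accepted' examples share one property — origin is imported — and every 'Rejected' example lacks it.
{brand=Erix, rating=4, origin=handmade}: origin is handmade — doesn't match, so Rejected. {brand=Delt, rating=2, origin=imported}: origin is imported — matches, so Accepted. {brand=Axo, rating=3, origin=imported}: origin is imported — matches, so Accepted.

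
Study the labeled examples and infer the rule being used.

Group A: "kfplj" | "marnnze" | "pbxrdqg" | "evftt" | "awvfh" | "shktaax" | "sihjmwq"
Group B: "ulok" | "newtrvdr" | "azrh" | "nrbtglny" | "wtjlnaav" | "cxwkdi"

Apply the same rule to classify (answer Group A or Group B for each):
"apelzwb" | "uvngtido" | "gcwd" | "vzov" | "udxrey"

Group A, Group B, Group B, Group B, Group B

Rule: odd length. This holds for each 'Group A' example and fails for each 'Group B' one.
"apelzwb" — length 7, hence Group A. "uvngtido" — length 8, hence Group B. "gcwd" — length 4, hence Group B. "vzov" — length 4, hence Group B. "udxrey" — length 6, hence Group B.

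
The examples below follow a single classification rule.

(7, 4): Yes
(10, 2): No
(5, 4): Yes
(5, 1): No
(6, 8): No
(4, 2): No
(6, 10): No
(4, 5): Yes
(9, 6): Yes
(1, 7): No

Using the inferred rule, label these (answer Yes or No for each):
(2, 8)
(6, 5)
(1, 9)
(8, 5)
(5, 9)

The rule appears to be: sum is odd.
(2, 8) — 2+8 = 10, hence No.
(6, 5) — 6+5 = 11, hence Yes.
(1, 9) — 1+9 = 10, hence No.
(8, 5) — 8+5 = 13, hence Yes.
(5, 9) — 5+9 = 14, hence No.

No, Yes, No, Yes, No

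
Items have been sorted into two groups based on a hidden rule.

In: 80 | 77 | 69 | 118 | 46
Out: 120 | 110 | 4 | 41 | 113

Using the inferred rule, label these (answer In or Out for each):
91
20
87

In, Out, In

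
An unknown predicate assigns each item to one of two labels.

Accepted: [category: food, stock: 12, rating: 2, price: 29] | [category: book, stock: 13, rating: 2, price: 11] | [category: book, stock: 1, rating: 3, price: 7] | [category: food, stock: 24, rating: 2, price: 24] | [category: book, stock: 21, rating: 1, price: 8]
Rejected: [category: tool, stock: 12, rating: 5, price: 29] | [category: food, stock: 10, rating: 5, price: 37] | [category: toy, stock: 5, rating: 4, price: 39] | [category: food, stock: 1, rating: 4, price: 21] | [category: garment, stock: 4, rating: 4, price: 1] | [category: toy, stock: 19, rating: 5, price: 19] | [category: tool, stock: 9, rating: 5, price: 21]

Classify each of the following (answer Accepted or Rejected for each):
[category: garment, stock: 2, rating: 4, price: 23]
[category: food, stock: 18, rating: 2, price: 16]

Rejected, Accepted

Rule: rating ≤ 3. This holds for each 'Accepted' example and fails for each 'Rejected' one.
[category: garment, stock: 2, rating: 4, price: 23]: Rejected (rating = 4). [category: food, stock: 18, rating: 2, price: 16]: Accepted (rating = 2).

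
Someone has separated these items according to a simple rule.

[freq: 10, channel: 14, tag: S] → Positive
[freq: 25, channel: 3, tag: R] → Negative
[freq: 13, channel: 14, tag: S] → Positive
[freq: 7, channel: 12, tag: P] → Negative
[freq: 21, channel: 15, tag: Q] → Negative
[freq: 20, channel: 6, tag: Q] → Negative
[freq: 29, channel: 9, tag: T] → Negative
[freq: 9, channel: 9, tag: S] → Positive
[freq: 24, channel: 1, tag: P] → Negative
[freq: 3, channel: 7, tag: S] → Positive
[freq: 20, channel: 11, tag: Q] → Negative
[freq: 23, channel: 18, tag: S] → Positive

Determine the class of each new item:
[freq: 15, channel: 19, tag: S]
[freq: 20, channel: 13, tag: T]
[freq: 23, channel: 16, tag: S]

Positive, Negative, Positive

The common property of the 'Positive' items is: tag is S. No 'Negative' item has it.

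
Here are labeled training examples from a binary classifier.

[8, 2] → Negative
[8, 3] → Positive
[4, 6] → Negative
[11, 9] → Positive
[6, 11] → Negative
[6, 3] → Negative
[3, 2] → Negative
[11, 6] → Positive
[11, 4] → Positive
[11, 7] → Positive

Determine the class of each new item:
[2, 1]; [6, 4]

Every 'Positive' example satisfies: first > second AND sum ≥ 11. None of the 'Negative' examples do.
[2, 1]: Negative (2 > 1, 2+1 = 3).
[6, 4]: Negative (6 > 4, 6+4 = 10).

Negative, Negative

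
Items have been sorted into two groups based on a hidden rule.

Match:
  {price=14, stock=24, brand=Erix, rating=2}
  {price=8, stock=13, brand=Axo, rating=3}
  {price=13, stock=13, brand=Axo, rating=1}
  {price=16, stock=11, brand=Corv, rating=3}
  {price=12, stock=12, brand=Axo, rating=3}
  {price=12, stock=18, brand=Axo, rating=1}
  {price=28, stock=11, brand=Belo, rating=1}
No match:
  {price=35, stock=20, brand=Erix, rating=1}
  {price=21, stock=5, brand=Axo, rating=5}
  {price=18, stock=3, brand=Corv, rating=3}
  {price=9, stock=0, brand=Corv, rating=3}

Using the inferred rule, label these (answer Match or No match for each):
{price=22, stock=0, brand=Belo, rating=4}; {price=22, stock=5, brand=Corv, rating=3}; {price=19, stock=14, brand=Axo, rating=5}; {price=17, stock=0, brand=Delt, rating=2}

No match, No match, Match, No match

Every 'Match' example satisfies: price ≤ 28 AND stock ≥ 11. None of the 'No match' examples do.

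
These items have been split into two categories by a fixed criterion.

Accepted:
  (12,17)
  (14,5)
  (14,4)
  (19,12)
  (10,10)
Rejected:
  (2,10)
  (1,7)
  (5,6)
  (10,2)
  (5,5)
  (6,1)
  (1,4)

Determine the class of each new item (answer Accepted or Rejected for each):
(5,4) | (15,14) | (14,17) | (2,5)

Rejected, Accepted, Accepted, Rejected

Every 'Accepted' example satisfies: sum ≥ 18. None of the 'Rejected' examples do.
(5,4): 5+4 = 9, doesn't match → Rejected. (15,14): 15+14 = 29, satisfies this → Accepted. (14,17): 14+17 = 31, satisfies this → Accepted. (2,5): 2+5 = 7, doesn't match → Rejected.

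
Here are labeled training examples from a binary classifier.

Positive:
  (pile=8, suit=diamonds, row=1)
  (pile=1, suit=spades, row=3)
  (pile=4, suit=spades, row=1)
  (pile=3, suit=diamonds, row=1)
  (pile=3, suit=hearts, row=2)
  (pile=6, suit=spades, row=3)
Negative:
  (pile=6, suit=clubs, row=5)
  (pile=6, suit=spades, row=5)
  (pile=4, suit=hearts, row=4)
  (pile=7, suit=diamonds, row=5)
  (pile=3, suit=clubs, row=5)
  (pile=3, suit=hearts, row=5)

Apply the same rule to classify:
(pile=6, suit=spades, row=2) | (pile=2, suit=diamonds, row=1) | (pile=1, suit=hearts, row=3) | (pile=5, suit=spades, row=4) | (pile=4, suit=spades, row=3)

Positive, Positive, Positive, Negative, Positive

All 'Positive' examples share one property — row ≤ 3 — and every 'Negative' example lacks it.
(pile=6, suit=spades, row=2): Positive (row = 2).
(pile=2, suit=diamonds, row=1): Positive (row = 1).
(pile=1, suit=hearts, row=3): Positive (row = 3).
(pile=5, suit=spades, row=4): Negative (row = 4).
(pile=4, suit=spades, row=3): Positive (row = 3).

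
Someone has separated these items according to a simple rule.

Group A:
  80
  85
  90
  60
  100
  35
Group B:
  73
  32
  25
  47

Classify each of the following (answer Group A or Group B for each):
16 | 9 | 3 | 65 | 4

Group B, Group B, Group B, Group A, Group B

The common property of the 'Group A' items is: multiple of 5 AND at least 32. No 'Group B' item has it.
16: Group B (16 = 5·3 + 1, 16 < 32). 9: Group B (9 = 5·1 + 4, 9 < 32). 3: Group B (3 = 5·0 + 3, 3 < 32). 65: Group A (65 = 5·13, 65 ≥ 32). 4: Group B (4 = 5·0 + 4, 4 < 32).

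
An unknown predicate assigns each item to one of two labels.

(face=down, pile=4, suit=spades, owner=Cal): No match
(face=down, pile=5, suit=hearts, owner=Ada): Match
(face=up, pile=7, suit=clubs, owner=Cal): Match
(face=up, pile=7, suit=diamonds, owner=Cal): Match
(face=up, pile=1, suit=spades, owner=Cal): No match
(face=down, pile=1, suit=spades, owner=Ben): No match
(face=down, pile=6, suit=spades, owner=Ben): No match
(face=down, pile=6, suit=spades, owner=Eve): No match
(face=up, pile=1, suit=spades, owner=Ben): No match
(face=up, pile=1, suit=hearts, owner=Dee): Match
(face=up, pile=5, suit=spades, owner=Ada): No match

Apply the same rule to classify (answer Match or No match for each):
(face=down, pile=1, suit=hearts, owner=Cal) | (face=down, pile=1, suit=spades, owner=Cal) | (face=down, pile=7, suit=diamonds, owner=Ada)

The common property of the 'Match' items is: suit is not spades. No 'No match' item has it.

Match, No match, Match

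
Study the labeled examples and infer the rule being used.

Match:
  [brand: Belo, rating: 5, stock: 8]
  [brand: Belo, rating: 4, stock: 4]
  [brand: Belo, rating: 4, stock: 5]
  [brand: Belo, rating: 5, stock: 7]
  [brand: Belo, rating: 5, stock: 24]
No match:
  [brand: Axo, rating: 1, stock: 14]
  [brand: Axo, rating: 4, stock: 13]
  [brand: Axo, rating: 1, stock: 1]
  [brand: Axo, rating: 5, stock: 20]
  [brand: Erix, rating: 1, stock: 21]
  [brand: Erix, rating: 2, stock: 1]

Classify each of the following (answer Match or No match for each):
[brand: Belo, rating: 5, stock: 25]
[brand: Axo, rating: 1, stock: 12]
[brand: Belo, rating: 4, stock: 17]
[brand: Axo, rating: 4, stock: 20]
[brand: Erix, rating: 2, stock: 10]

'Match' ⟺ brand is Belo.

Match, No match, Match, No match, No match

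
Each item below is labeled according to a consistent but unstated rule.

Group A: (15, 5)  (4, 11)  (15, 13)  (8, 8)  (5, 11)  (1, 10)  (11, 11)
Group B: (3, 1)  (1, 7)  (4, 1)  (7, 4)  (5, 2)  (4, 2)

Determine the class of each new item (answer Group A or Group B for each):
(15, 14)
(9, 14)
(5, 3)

Group A, Group A, Group B

The pattern is that an item is 'Group A' exactly when: max ≥ 8.
(15, 14): max 15 — qualifies, so Group A. (9, 14): max 14 — qualifies, so Group A. (5, 3): max 5 — fails the rule, so Group B.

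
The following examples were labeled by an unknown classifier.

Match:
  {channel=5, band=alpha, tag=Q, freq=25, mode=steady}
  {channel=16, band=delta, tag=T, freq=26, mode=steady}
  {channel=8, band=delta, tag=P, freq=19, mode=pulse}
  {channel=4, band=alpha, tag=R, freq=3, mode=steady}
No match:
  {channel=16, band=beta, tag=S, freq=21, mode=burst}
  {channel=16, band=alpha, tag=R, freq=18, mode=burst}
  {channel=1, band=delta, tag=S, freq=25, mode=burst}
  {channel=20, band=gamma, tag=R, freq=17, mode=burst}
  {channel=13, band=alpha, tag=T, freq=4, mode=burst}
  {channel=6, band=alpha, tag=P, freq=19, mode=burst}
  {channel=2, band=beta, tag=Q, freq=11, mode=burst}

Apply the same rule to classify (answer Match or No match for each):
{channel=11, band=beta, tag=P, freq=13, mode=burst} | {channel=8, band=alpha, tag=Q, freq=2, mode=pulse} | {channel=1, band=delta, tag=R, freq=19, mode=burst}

No match, Match, No match

Every 'Match' example satisfies: mode is not burst. None of the 'No match' examples do.
{channel=11, band=beta, tag=P, freq=13, mode=burst}: mode is burst, lacks this property → No match. {channel=8, band=alpha, tag=Q, freq=2, mode=pulse}: mode is pulse, fits → Match. {channel=1, band=delta, tag=R, freq=19, mode=burst}: mode is burst, lacks this property → No match.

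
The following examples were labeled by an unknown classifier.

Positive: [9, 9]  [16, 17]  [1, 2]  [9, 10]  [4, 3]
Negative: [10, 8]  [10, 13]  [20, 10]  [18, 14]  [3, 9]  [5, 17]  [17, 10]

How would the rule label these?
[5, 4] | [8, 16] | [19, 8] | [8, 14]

One predicate separates the groups cleanly: |first − second| ≤ 1.
Positive: [5, 4], since |5−4| = 1.
Negative: [8, 16], since |8−16| = 8.
Negative: [19, 8], since |19−8| = 11.
Negative: [8, 14], since |8−14| = 6.

Positive, Negative, Negative, Negative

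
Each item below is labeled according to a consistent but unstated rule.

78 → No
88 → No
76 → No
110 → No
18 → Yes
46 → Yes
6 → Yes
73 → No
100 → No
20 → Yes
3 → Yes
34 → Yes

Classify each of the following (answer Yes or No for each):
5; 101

'Yes' ⟺ at most 46.
5: 5 ≤ 46 — fits, so Yes. 101: 101 > 46 — lacks this property, so No.

Yes, No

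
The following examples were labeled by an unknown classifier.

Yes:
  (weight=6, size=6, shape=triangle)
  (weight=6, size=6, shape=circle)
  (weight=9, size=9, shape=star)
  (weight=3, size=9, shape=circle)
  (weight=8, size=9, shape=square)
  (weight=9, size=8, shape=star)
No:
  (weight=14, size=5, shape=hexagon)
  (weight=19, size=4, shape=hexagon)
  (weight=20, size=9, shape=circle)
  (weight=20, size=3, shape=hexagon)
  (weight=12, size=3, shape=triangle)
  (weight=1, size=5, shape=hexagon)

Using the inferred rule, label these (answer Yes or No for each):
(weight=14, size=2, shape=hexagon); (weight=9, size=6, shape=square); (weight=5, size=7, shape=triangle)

No, Yes, Yes

One predicate separates the groups cleanly: weight ≤ 9 AND size ≥ 6.
No: (weight=14, size=2, shape=hexagon), since weight = 14, size = 2. Yes: (weight=9, size=6, shape=square), since weight = 9, size = 6. Yes: (weight=5, size=7, shape=triangle), since weight = 5, size = 7.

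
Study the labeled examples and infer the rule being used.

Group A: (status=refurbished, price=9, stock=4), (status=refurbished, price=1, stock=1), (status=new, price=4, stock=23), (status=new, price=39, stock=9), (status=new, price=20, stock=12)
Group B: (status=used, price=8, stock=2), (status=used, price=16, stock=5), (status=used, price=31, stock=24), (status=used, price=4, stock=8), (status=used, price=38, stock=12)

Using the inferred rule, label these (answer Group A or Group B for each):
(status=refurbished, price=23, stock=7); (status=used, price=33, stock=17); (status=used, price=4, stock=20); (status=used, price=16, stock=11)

One predicate separates the groups cleanly: status is not used.
Group A: (status=refurbished, price=23, stock=7), since status is refurbished. Group B: (status=used, price=33, stock=17), since status is used. Group B: (status=used, price=4, stock=20), since status is used. Group B: (status=used, price=16, stock=11), since status is used.

Group A, Group B, Group B, Group B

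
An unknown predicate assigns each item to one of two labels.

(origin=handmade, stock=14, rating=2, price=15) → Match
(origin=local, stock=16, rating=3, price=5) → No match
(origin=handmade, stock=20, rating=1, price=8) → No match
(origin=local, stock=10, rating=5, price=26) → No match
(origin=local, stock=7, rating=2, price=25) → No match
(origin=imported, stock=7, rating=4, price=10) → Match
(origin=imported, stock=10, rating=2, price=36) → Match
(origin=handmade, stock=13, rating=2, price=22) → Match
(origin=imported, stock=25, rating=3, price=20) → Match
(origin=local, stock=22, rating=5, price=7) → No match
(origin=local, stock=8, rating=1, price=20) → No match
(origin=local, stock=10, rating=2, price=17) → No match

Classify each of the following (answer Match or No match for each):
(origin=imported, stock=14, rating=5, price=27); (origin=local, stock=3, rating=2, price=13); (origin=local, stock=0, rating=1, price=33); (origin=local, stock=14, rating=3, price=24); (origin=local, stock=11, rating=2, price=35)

Every 'Match' example satisfies: origin is not local AND price ≥ 10. None of the 'No match' examples do.
(origin=imported, stock=14, rating=5, price=27): Match (origin is imported, price = 27). (origin=local, stock=3, rating=2, price=13): No match (origin is local, price = 13). (origin=local, stock=0, rating=1, price=33): No match (origin is local, price = 33). (origin=local, stock=14, rating=3, price=24): No match (origin is local, price = 24). (origin=local, stock=11, rating=2, price=35): No match (origin is local, price = 35).

Match, No match, No match, No match, No match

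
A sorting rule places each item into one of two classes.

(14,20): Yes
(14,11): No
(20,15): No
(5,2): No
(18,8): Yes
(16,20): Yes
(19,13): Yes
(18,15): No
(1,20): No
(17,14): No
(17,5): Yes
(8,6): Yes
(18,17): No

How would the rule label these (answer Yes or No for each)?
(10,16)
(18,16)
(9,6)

Yes, Yes, No

One predicate separates the groups cleanly: sum is even.
(10,16): 10+16 = 26 — passes, so Yes.
(18,16): 18+16 = 34 — passes, so Yes.
(9,6): 9+6 = 15 — fails this test, so No.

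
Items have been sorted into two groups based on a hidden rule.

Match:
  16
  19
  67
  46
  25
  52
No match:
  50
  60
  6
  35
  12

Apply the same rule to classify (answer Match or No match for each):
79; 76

Match, Match

The simplest hypothesis consistent with all the labels is: ≡ 1 (mod 3).
79 — 79 mod 3 = 1, hence Match. 76 — 76 mod 3 = 1, hence Match.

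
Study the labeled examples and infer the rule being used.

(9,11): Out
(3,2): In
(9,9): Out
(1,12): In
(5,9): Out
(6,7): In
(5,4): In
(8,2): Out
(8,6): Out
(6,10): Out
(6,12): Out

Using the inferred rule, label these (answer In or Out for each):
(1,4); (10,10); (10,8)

In, Out, Out

Every 'In' example satisfies: sum is odd. None of the 'Out' examples do.
(1,4): In (1+4 = 5).
(10,10): Out (10+10 = 20).
(10,8): Out (10+8 = 18).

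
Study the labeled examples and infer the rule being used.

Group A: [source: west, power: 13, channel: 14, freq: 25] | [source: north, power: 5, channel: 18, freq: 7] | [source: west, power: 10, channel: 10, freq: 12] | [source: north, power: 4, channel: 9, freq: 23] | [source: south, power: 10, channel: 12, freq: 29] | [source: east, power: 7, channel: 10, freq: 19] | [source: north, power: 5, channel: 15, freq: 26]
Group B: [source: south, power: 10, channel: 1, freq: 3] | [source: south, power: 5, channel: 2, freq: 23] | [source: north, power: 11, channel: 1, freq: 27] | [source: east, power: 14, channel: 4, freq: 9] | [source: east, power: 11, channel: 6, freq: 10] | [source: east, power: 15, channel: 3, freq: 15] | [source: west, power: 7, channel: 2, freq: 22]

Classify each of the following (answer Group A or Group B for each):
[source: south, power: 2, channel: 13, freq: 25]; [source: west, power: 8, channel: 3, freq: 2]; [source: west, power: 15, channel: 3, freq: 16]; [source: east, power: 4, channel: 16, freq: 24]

'Group A' ⟺ channel ≥ 9.
[source: south, power: 2, channel: 13, freq: 25]: Group A (channel = 13).
[source: west, power: 8, channel: 3, freq: 2]: Group B (channel = 3).
[source: west, power: 15, channel: 3, freq: 16]: Group B (channel = 3).
[source: east, power: 4, channel: 16, freq: 24]: Group A (channel = 16).

Group A, Group B, Group B, Group A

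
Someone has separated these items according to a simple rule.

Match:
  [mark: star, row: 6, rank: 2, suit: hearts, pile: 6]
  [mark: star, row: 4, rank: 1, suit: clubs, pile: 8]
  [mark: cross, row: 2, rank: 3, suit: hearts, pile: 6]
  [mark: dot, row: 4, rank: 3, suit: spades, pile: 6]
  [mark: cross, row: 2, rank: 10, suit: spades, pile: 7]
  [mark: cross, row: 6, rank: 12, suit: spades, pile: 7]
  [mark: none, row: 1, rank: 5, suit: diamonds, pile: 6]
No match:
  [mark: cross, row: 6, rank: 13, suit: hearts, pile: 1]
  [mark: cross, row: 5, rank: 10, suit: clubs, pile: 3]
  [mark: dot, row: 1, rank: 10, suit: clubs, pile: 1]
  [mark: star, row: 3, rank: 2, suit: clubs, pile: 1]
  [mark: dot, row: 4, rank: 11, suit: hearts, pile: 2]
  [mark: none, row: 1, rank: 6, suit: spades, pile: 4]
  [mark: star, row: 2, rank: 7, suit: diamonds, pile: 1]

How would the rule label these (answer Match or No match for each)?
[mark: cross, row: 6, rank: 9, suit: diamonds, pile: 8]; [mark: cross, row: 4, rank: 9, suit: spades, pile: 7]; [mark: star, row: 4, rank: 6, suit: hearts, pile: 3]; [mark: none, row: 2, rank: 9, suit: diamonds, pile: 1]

Match, Match, No match, No match

The common property of the 'Match' items is: pile ≥ 6. No 'No match' item has it.
[mark: cross, row: 6, rank: 9, suit: diamonds, pile: 8]: pile = 8, passes → Match. [mark: cross, row: 4, rank: 9, suit: spades, pile: 7]: pile = 7, passes → Match. [mark: star, row: 4, rank: 6, suit: hearts, pile: 3]: pile = 3, fails the rule → No match. [mark: none, row: 2, rank: 9, suit: diamonds, pile: 1]: pile = 1, fails the rule → No match.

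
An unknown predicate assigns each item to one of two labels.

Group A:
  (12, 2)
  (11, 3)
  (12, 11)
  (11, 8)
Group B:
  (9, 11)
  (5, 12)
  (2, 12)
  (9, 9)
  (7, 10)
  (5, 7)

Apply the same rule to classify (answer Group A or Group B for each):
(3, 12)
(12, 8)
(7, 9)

The distinguishing property — first > second — holds for all the 'Group A' cases and none of the 'Group B' cases.
Group B: (3, 12), since 3 < 12.
Group A: (12, 8), since 12 > 8.
Group B: (7, 9), since 7 < 9.

Group B, Group A, Group B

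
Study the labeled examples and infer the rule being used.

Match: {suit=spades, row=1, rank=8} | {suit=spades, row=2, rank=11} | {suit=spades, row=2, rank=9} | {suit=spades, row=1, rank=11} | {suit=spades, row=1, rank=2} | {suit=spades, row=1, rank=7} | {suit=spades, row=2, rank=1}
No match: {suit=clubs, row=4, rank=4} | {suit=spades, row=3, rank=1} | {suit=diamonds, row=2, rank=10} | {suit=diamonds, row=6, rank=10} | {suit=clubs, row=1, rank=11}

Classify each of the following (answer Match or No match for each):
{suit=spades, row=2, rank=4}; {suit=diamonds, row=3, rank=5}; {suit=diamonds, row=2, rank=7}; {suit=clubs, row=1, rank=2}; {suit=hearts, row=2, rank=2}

One predicate separates the groups cleanly: suit is spades AND row ≤ 2.
{suit=spades, row=2, rank=4}: Match (suit is spades, row = 2).
{suit=diamonds, row=3, rank=5}: No match (suit is diamonds, row = 3).
{suit=diamonds, row=2, rank=7}: No match (suit is diamonds, row = 2).
{suit=clubs, row=1, rank=2}: No match (suit is clubs, row = 1).
{suit=hearts, row=2, rank=2}: No match (suit is hearts, row = 2).

Match, No match, No match, No match, No match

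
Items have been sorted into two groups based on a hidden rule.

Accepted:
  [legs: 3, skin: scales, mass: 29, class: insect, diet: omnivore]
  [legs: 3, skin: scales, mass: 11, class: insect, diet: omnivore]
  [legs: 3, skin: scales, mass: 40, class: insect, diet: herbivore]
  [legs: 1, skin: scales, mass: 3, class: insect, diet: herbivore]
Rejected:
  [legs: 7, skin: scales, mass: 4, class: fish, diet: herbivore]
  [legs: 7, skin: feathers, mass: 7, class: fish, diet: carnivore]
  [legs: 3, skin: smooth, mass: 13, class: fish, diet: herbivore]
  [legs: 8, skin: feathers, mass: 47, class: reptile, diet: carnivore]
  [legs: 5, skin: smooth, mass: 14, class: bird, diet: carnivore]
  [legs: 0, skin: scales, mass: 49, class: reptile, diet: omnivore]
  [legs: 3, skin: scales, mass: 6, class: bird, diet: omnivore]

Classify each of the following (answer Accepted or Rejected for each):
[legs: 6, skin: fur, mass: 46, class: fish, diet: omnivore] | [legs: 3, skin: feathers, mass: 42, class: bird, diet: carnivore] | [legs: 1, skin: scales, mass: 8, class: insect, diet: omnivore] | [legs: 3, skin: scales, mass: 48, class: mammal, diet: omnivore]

Rejected, Rejected, Accepted, Rejected

'Accepted' ⟺ class is insect.
[legs: 6, skin: fur, mass: 46, class: fish, diet: omnivore] → class is fish → Rejected.
[legs: 3, skin: feathers, mass: 42, class: bird, diet: carnivore] → class is bird → Rejected.
[legs: 1, skin: scales, mass: 8, class: insect, diet: omnivore] → class is insect → Accepted.
[legs: 3, skin: scales, mass: 48, class: mammal, diet: omnivore] → class is mammal → Rejected.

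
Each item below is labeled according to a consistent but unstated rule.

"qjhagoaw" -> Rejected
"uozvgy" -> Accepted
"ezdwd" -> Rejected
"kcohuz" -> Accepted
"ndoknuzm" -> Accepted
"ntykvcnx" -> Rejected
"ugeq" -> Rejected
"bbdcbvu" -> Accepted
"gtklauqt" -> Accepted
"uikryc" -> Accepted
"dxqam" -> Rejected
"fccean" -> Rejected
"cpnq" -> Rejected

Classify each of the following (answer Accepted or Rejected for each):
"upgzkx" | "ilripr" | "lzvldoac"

'Accepted' ⟺ length ≥ 5 AND contains 'u'.
Accepted: "upgzkx", since length 6, has 'u'.
Rejected: "ilripr", since length 6, no 'u'.
Rejected: "lzvldoac", since length 8, no 'u'.

Accepted, Rejected, Rejected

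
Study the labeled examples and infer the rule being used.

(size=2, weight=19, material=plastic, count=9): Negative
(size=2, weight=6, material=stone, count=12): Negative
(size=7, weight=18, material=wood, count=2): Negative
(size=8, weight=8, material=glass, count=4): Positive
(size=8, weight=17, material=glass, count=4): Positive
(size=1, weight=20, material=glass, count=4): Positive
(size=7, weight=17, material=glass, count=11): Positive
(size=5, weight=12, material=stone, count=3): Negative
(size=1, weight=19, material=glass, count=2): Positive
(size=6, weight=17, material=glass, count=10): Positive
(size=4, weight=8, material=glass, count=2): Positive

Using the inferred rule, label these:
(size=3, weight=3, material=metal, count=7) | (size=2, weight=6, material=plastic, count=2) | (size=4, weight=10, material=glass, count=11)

Rule: material is glass. This holds for each 'Positive' example and fails for each 'Negative' one.

Negative, Negative, Positive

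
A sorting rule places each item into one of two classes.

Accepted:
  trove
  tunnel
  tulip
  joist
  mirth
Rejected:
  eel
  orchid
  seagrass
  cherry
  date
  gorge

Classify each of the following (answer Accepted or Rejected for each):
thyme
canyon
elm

Accepted, Rejected, Rejected

All 'Accepted' examples share one property — length ≥ 5 AND contains 't' — and every 'Rejected' example lacks it.
thyme → length 5, has 't' → Accepted. canyon → length 6, no 't' → Rejected. elm → length 3, no 't' → Rejected.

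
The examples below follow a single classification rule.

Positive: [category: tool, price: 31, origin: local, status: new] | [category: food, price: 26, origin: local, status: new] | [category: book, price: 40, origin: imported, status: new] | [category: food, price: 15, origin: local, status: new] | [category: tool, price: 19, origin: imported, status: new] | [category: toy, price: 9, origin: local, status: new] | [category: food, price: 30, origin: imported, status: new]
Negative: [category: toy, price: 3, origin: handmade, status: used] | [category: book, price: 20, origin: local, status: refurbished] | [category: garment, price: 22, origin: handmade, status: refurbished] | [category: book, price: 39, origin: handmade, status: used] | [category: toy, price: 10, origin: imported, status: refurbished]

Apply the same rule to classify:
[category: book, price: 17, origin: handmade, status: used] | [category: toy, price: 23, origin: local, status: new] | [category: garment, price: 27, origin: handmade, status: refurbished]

Rule: status is new. This holds for each 'Positive' example and fails for each 'Negative' one.
Negative: [category: book, price: 17, origin: handmade, status: used], since status is used. Positive: [category: toy, price: 23, origin: local, status: new], since status is new. Negative: [category: garment, price: 27, origin: handmade, status: refurbished], since status is refurbished.

Negative, Positive, Negative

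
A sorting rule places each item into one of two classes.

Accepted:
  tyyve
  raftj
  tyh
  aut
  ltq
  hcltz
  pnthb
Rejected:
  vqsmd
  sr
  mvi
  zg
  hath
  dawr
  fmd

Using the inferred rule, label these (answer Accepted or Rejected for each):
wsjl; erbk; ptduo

Rejected, Rejected, Accepted

'Accepted' ⟺ odd length AND contains 't'.
wsjl: length 4, no 't' — fails this test, so Rejected.
erbk: length 4, no 't' — fails this test, so Rejected.
ptduo: length 5, has 't' — checks out, so Accepted.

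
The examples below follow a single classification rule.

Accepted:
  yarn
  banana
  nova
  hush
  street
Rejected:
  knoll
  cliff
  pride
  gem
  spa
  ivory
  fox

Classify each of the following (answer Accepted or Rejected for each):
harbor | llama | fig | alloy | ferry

Rule: even length. This holds for each 'Accepted' example and fails for each 'Rejected' one.

Accepted, Rejected, Rejected, Rejected, Rejected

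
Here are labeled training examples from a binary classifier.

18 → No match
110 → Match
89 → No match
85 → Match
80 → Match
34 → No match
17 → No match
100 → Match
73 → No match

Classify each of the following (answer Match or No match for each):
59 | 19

No match, No match

A rule that fits every label: multiple of 5 — true of each 'Match' example, false of each 'No match' one.
59 → 59 = 5·11 + 4 → No match. 19 → 19 = 5·3 + 4 → No match.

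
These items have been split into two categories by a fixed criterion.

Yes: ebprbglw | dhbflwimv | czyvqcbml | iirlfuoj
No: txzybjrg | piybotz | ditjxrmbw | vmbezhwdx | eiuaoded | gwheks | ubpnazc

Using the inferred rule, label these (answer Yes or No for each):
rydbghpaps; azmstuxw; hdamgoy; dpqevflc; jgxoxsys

No, No, No, Yes, No

All 'Yes' examples share one property — contains 'l' — and every 'No' example lacks it.
rydbghpaps: no 'l', lacks this property → No.
azmstuxw: no 'l', lacks this property → No.
hdamgoy: no 'l', lacks this property → No.
dpqevflc: has 'l', matches → Yes.
jgxoxsys: no 'l', lacks this property → No.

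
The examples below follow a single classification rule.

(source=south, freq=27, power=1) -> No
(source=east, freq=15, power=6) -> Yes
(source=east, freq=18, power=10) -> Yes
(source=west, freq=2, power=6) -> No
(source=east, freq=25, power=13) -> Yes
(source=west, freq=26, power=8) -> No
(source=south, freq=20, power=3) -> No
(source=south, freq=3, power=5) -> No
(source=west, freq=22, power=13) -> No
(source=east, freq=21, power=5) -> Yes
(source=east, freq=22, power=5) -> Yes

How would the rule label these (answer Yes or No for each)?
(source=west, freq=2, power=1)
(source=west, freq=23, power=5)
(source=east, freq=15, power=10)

No, No, Yes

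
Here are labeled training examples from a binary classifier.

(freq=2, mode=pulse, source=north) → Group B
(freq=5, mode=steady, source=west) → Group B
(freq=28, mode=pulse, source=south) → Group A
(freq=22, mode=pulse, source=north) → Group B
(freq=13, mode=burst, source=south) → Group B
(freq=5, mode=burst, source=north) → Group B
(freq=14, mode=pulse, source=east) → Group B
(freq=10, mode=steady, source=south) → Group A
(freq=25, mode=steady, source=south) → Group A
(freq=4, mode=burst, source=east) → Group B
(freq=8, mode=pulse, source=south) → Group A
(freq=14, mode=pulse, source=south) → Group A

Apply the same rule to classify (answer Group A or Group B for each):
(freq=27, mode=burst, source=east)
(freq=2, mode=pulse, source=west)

Rule: source is south AND freq ≠ 13. This holds for each 'Group A' example and fails for each 'Group B' one.

Group B, Group B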